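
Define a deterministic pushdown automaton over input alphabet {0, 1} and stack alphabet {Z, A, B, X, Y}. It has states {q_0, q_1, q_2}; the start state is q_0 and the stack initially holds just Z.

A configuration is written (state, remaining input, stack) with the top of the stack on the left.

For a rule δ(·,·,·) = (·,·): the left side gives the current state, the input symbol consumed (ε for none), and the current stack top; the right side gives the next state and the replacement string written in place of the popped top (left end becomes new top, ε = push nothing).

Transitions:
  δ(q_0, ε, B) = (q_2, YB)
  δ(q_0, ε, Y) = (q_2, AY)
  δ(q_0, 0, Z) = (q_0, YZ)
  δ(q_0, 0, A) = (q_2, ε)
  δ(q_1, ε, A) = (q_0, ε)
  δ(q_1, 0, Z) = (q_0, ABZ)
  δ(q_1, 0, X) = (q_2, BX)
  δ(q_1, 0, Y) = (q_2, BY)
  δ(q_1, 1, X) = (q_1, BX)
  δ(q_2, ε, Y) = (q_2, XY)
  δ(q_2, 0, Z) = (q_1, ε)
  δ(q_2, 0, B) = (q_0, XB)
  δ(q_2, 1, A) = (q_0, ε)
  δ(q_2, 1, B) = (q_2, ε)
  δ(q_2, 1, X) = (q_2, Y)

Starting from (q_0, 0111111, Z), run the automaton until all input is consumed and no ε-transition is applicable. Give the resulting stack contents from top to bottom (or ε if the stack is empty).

AYZ

(q_0, 0111111, Z)
  read 0, top Z: go to q_0, push YZ → (q_0, 111111, YZ)
  ε-move, top Y: go to q_2, push AY → (q_2, 111111, AYZ)
  read 1, top A: go to q_0, push ε → (q_0, 11111, YZ)
  ε-move, top Y: go to q_2, push AY → (q_2, 11111, AYZ)
  read 1, top A: go to q_0, push ε → (q_0, 1111, YZ)
  ε-move, top Y: go to q_2, push AY → (q_2, 1111, AYZ)
  read 1, top A: go to q_0, push ε → (q_0, 111, YZ)
  ε-move, top Y: go to q_2, push AY → (q_2, 111, AYZ)
  read 1, top A: go to q_0, push ε → (q_0, 11, YZ)
  ε-move, top Y: go to q_2, push AY → (q_2, 11, AYZ)
  read 1, top A: go to q_0, push ε → (q_0, 1, YZ)
  ε-move, top Y: go to q_2, push AY → (q_2, 1, AYZ)
  read 1, top A: go to q_0, push ε → (q_0, ε, YZ)
  ε-move, top Y: go to q_2, push AY → (q_2, ε, AYZ)
All input consumed in state q_2 with stack AYZ.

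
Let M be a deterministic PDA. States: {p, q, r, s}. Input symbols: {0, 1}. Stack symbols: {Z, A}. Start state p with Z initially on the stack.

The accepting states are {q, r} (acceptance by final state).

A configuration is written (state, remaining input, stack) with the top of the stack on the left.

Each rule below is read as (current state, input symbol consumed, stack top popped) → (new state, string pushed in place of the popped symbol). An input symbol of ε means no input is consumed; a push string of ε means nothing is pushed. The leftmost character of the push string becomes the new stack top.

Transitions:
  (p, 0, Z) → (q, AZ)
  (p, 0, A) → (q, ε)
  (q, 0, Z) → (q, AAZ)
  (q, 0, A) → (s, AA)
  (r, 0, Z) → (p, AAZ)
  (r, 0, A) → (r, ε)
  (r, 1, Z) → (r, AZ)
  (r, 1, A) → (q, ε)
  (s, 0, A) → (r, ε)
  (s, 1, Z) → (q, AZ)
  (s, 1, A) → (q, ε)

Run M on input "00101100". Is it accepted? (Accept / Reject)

Reject

(p, 00101100, Z)
  read 0, top Z: go to q, push AZ → (q, 0101100, AZ)
  read 0, top A: go to s, push AA → (s, 101100, AAZ)
  read 1, top A: go to q, push ε → (q, 01100, AZ)
  read 0, top A: go to s, push AA → (s, 1100, AAZ)
  read 1, top A: go to q, push ε → (q, 100, AZ)
No transition applies at (q, 100, AZ); input not fully consumed.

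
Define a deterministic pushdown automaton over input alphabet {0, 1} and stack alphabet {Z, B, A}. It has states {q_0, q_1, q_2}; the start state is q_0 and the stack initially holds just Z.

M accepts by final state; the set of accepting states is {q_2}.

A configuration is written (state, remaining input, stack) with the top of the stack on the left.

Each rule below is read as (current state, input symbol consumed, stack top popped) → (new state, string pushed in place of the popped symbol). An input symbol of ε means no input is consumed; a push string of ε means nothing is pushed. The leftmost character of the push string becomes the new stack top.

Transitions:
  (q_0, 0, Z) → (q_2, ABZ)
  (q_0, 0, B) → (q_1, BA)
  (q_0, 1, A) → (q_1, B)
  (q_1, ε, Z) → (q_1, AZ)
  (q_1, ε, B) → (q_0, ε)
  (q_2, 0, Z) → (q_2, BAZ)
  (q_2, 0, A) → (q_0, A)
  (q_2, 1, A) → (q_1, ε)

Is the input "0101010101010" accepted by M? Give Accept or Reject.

(q_0, 0101010101010, Z)
  read 0, top Z: go to q_2, push ABZ → (q_2, 101010101010, ABZ)
  read 1, top A: go to q_1, push ε → (q_1, 01010101010, BZ)
  ε-move, top B: go to q_0, push ε → (q_0, 01010101010, Z)
  read 0, top Z: go to q_2, push ABZ → (q_2, 1010101010, ABZ)
  read 1, top A: go to q_1, push ε → (q_1, 010101010, BZ)
  ε-move, top B: go to q_0, push ε → (q_0, 010101010, Z)
  read 0, top Z: go to q_2, push ABZ → (q_2, 10101010, ABZ)
  read 1, top A: go to q_1, push ε → (q_1, 0101010, BZ)
  ε-move, top B: go to q_0, push ε → (q_0, 0101010, Z)
  read 0, top Z: go to q_2, push ABZ → (q_2, 101010, ABZ)
  read 1, top A: go to q_1, push ε → (q_1, 01010, BZ)
  ε-move, top B: go to q_0, push ε → (q_0, 01010, Z)
  read 0, top Z: go to q_2, push ABZ → (q_2, 1010, ABZ)
  read 1, top A: go to q_1, push ε → (q_1, 010, BZ)
  ε-move, top B: go to q_0, push ε → (q_0, 010, Z)
  read 0, top Z: go to q_2, push ABZ → (q_2, 10, ABZ)
  read 1, top A: go to q_1, push ε → (q_1, 0, BZ)
  ε-move, top B: go to q_0, push ε → (q_0, 0, Z)
  read 0, top Z: go to q_2, push ABZ → (q_2, ε, ABZ)
All input consumed; state q_2 ∈ F.

Accept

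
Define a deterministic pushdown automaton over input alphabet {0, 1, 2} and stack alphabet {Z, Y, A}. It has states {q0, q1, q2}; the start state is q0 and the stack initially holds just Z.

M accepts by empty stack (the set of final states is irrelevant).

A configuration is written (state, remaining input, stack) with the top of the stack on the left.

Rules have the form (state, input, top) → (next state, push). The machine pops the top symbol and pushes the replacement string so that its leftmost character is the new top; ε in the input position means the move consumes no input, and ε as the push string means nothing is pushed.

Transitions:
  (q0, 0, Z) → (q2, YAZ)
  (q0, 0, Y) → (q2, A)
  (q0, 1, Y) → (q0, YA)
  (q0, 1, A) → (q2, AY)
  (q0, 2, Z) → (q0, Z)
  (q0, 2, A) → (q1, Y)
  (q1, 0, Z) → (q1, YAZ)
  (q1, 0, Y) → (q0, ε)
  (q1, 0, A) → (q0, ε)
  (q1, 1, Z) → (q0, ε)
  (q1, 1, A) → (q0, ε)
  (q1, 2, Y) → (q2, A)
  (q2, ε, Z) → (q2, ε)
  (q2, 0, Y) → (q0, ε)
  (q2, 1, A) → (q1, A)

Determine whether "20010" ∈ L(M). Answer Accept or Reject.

Reject

(q0, 20010, Z)
  read 2, top Z: go to q0, push Z → (q0, 0010, Z)
  read 0, top Z: go to q2, push YAZ → (q2, 010, YAZ)
  read 0, top Y: go to q0, push ε → (q0, 10, AZ)
  read 1, top A: go to q2, push AY → (q2, 0, AYZ)
No transition applies at (q2, 0, AYZ); input not fully consumed.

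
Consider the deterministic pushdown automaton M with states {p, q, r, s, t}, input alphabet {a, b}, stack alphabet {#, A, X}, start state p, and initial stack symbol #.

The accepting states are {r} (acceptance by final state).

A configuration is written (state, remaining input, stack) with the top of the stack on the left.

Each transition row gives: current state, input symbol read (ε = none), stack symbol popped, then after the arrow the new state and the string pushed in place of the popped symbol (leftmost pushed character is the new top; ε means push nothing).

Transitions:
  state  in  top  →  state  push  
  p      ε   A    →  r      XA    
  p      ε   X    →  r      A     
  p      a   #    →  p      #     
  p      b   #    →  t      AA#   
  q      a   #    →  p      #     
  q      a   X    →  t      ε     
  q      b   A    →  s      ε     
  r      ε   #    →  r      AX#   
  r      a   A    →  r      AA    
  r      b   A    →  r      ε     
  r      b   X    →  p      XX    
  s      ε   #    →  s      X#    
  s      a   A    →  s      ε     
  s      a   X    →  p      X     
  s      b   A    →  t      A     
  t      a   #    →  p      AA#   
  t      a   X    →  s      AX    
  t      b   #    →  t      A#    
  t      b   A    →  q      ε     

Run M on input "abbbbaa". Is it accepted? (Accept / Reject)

Reject

(p, abbbbaa, #)
  read a, top #: go to p, push # → (p, bbbbaa, #)
  read b, top #: go to t, push AA# → (t, bbbaa, AA#)
  read b, top A: go to q, push ε → (q, bbaa, A#)
  read b, top A: go to s, push ε → (s, baa, #)
  ε-move, top #: go to s, push X# → (s, baa, X#)
No transition applies at (s, baa, X#); input not fully consumed.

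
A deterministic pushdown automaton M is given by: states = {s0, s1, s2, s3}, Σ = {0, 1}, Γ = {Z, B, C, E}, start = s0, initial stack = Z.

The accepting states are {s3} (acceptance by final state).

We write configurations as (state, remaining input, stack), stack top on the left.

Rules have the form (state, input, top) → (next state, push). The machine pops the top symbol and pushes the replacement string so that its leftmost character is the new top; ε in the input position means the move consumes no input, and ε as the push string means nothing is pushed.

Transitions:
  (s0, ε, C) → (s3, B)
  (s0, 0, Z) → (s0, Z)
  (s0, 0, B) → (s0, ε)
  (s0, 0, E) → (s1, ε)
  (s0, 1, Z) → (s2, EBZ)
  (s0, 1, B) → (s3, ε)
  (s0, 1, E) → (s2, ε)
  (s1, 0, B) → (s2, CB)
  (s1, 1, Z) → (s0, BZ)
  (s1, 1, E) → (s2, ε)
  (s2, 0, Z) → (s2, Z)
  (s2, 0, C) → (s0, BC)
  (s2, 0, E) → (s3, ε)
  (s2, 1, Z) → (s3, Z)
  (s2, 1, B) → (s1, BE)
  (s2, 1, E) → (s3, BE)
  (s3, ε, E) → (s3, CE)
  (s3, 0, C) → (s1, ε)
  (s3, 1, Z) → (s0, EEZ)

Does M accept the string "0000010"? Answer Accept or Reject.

(s0, 0000010, Z) ⊢ (s0, 000010, Z) ⊢ (s0, 00010, Z) ⊢ (s0, 0010, Z) ⊢ (s0, 010, Z) ⊢ (s0, 10, Z) ⊢ (s2, 0, EBZ) ⊢ (s3, ε, BZ)
All input consumed; state s3 ∈ F.

Accept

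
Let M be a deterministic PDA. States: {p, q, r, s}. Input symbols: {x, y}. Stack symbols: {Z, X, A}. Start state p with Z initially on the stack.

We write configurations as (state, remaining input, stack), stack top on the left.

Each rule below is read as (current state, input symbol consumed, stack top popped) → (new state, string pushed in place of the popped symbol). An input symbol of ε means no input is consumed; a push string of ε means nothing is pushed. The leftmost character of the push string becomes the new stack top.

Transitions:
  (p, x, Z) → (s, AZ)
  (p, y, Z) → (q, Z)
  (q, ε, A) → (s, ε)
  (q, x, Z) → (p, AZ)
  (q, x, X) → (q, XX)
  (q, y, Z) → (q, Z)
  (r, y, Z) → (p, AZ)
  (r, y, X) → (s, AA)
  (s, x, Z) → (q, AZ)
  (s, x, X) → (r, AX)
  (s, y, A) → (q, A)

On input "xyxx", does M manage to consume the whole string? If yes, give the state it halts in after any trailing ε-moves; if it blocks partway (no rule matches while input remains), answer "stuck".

(p, xyxx, Z)
  read x, top Z: go to s, push AZ → (s, yxx, AZ)
  read y, top A: go to q, push A → (q, xx, AZ)
  ε-move, top A: go to s, push ε → (s, xx, Z)
  read x, top Z: go to q, push AZ → (q, x, AZ)
  ε-move, top A: go to s, push ε → (s, x, Z)
  read x, top Z: go to q, push AZ → (q, ε, AZ)
  ε-move, top A: go to s, push ε → (s, ε, Z)
All input consumed; M is in state s.

s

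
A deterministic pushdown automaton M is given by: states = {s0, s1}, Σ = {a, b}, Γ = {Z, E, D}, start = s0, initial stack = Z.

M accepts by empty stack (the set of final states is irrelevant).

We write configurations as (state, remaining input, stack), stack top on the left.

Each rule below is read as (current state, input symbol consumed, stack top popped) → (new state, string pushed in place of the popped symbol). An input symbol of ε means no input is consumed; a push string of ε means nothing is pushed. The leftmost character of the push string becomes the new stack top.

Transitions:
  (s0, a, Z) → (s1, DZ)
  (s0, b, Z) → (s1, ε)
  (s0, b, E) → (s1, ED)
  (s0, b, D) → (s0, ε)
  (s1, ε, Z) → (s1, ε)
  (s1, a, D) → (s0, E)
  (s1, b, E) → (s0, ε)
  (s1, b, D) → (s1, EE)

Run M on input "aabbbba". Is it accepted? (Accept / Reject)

Reject

(s0, aabbbba, Z) ⊢ (s1, abbbba, DZ) ⊢ (s0, bbbba, EZ) ⊢ (s1, bbba, EDZ) ⊢ (s0, bba, DZ) ⊢ (s0, ba, Z) ⊢ (s1, a, ε)
No transition applies at (s1, a, ε); input not fully consumed.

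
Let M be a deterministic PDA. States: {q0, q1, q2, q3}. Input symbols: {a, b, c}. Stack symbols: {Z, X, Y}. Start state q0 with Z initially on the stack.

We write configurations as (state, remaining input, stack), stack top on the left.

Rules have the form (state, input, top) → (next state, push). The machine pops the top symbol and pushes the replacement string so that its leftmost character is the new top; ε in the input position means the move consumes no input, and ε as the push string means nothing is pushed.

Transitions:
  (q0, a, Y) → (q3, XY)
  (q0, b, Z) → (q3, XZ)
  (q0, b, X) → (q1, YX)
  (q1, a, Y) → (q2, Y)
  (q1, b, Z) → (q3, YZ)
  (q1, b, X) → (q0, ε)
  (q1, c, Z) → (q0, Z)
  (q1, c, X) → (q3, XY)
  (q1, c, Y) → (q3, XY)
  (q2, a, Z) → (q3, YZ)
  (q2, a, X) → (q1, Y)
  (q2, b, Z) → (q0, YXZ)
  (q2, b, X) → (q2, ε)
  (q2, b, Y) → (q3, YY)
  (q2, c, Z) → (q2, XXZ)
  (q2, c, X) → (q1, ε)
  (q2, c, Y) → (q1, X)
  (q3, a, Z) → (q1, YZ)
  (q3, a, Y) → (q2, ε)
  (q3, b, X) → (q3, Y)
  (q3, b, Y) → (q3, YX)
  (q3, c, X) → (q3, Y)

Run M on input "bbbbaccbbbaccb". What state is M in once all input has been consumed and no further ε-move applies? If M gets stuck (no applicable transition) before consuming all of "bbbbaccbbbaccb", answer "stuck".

(q0, bbbbaccbbbaccb, Z)
  read b, top Z: go to q3, push XZ → (q3, bbbaccbbbaccb, XZ)
  read b, top X: go to q3, push Y → (q3, bbaccbbbaccb, YZ)
  read b, top Y: go to q3, push YX → (q3, baccbbbaccb, YXZ)
  read b, top Y: go to q3, push YX → (q3, accbbbaccb, YXXZ)
  read a, top Y: go to q2, push ε → (q2, ccbbbaccb, XXZ)
  read c, top X: go to q1, push ε → (q1, cbbbaccb, XZ)
  read c, top X: go to q3, push XY → (q3, bbbaccb, XYZ)
  read b, top X: go to q3, push Y → (q3, bbaccb, YYZ)
  read b, top Y: go to q3, push YX → (q3, baccb, YXYZ)
  read b, top Y: go to q3, push YX → (q3, accb, YXXYZ)
  read a, top Y: go to q2, push ε → (q2, ccb, XXYZ)
  read c, top X: go to q1, push ε → (q1, cb, XYZ)
  read c, top X: go to q3, push XY → (q3, b, XYYZ)
  read b, top X: go to q3, push Y → (q3, ε, YYYZ)
All input consumed; M is in state q3.

q3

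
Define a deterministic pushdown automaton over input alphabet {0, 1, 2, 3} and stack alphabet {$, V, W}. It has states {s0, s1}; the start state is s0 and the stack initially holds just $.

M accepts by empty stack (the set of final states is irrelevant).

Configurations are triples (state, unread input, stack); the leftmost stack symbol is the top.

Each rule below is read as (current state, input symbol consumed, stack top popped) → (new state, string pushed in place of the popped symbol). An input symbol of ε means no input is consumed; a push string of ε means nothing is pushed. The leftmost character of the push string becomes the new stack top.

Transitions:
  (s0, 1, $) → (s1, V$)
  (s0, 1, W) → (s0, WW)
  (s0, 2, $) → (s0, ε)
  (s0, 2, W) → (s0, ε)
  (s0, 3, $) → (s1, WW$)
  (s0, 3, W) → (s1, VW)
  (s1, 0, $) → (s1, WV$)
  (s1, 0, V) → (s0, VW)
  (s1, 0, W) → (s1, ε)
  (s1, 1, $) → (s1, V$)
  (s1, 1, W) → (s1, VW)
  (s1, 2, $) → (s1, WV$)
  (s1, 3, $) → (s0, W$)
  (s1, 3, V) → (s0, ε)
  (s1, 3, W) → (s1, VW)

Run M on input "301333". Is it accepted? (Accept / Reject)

(s0, 301333, $) ⊢ (s1, 01333, WW$) ⊢ (s1, 1333, W$) ⊢ (s1, 333, VW$) ⊢ (s0, 33, W$) ⊢ (s1, 3, VW$) ⊢ (s0, ε, W$)
All input consumed; stack is W$, not empty, and no further ε-move applies.

Reject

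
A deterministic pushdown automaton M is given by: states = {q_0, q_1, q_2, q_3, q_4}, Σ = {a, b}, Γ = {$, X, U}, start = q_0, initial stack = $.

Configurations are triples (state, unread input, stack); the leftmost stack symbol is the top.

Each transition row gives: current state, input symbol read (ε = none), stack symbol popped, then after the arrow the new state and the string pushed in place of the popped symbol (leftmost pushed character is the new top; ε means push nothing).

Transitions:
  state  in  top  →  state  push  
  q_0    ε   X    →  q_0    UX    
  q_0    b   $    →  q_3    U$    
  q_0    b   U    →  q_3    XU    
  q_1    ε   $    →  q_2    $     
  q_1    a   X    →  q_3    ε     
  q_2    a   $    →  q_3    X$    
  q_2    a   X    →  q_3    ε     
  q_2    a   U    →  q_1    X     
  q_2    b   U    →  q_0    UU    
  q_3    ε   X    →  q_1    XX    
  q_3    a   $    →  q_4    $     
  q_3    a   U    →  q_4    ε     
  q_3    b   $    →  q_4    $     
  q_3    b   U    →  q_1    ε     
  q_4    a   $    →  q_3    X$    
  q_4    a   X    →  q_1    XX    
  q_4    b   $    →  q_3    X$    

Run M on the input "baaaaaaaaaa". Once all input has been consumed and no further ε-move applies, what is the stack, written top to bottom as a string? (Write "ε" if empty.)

(q_0, baaaaaaaaaa, $)
  read b, top $: go to q_3, push U$ → (q_3, aaaaaaaaaa, U$)
  read a, top U: go to q_4, push ε → (q_4, aaaaaaaaa, $)
  read a, top $: go to q_3, push X$ → (q_3, aaaaaaaa, X$)
  ε-move, top X: go to q_1, push XX → (q_1, aaaaaaaa, XX$)
  read a, top X: go to q_3, push ε → (q_3, aaaaaaa, X$)
  ε-move, top X: go to q_1, push XX → (q_1, aaaaaaa, XX$)
  read a, top X: go to q_3, push ε → (q_3, aaaaaa, X$)
  ε-move, top X: go to q_1, push XX → (q_1, aaaaaa, XX$)
  read a, top X: go to q_3, push ε → (q_3, aaaaa, X$)
  ε-move, top X: go to q_1, push XX → (q_1, aaaaa, XX$)
  read a, top X: go to q_3, push ε → (q_3, aaaa, X$)
  ε-move, top X: go to q_1, push XX → (q_1, aaaa, XX$)
  read a, top X: go to q_3, push ε → (q_3, aaa, X$)
  ε-move, top X: go to q_1, push XX → (q_1, aaa, XX$)
  read a, top X: go to q_3, push ε → (q_3, aa, X$)
  ε-move, top X: go to q_1, push XX → (q_1, aa, XX$)
  read a, top X: go to q_3, push ε → (q_3, a, X$)
  ε-move, top X: go to q_1, push XX → (q_1, a, XX$)
  read a, top X: go to q_3, push ε → (q_3, ε, X$)
  ε-move, top X: go to q_1, push XX → (q_1, ε, XX$)
All input consumed in state q_1 with stack XX$.

XX$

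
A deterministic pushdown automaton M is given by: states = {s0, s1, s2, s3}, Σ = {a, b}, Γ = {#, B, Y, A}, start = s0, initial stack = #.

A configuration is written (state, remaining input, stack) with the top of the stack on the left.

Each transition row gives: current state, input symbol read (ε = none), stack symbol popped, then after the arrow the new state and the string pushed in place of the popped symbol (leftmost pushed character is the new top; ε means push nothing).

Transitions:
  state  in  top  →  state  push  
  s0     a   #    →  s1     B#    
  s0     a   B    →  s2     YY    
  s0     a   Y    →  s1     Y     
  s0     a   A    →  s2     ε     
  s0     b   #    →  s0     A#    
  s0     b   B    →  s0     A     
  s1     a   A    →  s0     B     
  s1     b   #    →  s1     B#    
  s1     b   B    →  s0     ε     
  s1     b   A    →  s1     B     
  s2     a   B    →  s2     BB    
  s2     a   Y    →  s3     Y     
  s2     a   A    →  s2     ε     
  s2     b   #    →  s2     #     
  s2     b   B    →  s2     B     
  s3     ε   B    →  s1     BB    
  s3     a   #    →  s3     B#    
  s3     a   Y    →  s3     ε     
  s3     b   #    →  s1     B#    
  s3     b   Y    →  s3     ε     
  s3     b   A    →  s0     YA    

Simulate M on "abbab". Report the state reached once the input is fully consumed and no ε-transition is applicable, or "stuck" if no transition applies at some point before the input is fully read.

(s0, abbab, #)
  read a, top #: go to s1, push B# → (s1, bbab, B#)
  read b, top B: go to s0, push ε → (s0, bab, #)
  read b, top #: go to s0, push A# → (s0, ab, A#)
  read a, top A: go to s2, push ε → (s2, b, #)
  read b, top #: go to s2, push # → (s2, ε, #)
All input consumed; M is in state s2.

s2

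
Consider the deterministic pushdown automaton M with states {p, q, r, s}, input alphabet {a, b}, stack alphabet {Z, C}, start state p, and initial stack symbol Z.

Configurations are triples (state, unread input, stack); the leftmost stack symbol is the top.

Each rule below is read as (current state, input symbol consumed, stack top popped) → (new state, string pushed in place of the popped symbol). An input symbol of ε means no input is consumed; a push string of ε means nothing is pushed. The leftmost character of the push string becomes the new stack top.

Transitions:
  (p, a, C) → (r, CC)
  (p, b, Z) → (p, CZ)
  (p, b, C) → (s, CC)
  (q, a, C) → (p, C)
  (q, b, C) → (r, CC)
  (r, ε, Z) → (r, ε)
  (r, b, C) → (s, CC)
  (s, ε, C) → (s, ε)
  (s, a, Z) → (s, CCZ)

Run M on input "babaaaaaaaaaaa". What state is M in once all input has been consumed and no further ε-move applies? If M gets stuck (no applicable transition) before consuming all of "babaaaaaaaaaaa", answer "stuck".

(p, babaaaaaaaaaaa, Z)
  read b, top Z: go to p, push CZ → (p, abaaaaaaaaaaa, CZ)
  read a, top C: go to r, push CC → (r, baaaaaaaaaaa, CCZ)
  read b, top C: go to s, push CC → (s, aaaaaaaaaaa, CCCZ)
  ε-move, top C: go to s, push ε → (s, aaaaaaaaaaa, CCZ)
  ε-move, top C: go to s, push ε → (s, aaaaaaaaaaa, CZ)
  ε-move, top C: go to s, push ε → (s, aaaaaaaaaaa, Z)
  read a, top Z: go to s, push CCZ → (s, aaaaaaaaaa, CCZ)
  ε-move, top C: go to s, push ε → (s, aaaaaaaaaa, CZ)
  ε-move, top C: go to s, push ε → (s, aaaaaaaaaa, Z)
  read a, top Z: go to s, push CCZ → (s, aaaaaaaaa, CCZ)
  ε-move, top C: go to s, push ε → (s, aaaaaaaaa, CZ)
  ε-move, top C: go to s, push ε → (s, aaaaaaaaa, Z)
  read a, top Z: go to s, push CCZ → (s, aaaaaaaa, CCZ)
  ε-move, top C: go to s, push ε → (s, aaaaaaaa, CZ)
  ε-move, top C: go to s, push ε → (s, aaaaaaaa, Z)
  read a, top Z: go to s, push CCZ → (s, aaaaaaa, CCZ)
  ε-move, top C: go to s, push ε → (s, aaaaaaa, CZ)
  ε-move, top C: go to s, push ε → (s, aaaaaaa, Z)
  read a, top Z: go to s, push CCZ → (s, aaaaaa, CCZ)
  ε-move, top C: go to s, push ε → (s, aaaaaa, CZ)
  ε-move, top C: go to s, push ε → (s, aaaaaa, Z)
  read a, top Z: go to s, push CCZ → (s, aaaaa, CCZ)
  ε-move, top C: go to s, push ε → (s, aaaaa, CZ)
  ε-move, top C: go to s, push ε → (s, aaaaa, Z)
  read a, top Z: go to s, push CCZ → (s, aaaa, CCZ)
  ε-move, top C: go to s, push ε → (s, aaaa, CZ)
  ε-move, top C: go to s, push ε → (s, aaaa, Z)
  read a, top Z: go to s, push CCZ → (s, aaa, CCZ)
  ε-move, top C: go to s, push ε → (s, aaa, CZ)
  ε-move, top C: go to s, push ε → (s, aaa, Z)
  read a, top Z: go to s, push CCZ → (s, aa, CCZ)
  ε-move, top C: go to s, push ε → (s, aa, CZ)
  ε-move, top C: go to s, push ε → (s, aa, Z)
  read a, top Z: go to s, push CCZ → (s, a, CCZ)
  ε-move, top C: go to s, push ε → (s, a, CZ)
  ε-move, top C: go to s, push ε → (s, a, Z)
  read a, top Z: go to s, push CCZ → (s, ε, CCZ)
  ε-move, top C: go to s, push ε → (s, ε, CZ)
  ε-move, top C: go to s, push ε → (s, ε, Z)
All input consumed; M is in state s.

s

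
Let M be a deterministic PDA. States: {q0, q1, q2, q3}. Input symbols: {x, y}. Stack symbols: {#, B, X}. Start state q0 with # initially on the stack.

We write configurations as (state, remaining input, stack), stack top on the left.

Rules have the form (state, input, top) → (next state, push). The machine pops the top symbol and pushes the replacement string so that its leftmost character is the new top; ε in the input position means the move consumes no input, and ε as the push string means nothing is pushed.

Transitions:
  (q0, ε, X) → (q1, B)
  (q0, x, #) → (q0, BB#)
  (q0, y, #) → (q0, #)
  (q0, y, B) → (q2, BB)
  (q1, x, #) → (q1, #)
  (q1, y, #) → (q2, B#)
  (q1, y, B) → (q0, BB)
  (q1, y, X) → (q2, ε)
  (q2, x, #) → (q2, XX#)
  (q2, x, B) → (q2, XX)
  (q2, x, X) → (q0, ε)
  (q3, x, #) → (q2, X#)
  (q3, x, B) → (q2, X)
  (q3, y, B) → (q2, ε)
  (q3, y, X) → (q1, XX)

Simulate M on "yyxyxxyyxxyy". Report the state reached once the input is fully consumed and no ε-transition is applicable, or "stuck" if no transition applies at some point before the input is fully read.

q2

(q0, yyxyxxyyxxyy, #)
  read y, top #: go to q0, push # → (q0, yxyxxyyxxyy, #)
  read y, top #: go to q0, push # → (q0, xyxxyyxxyy, #)
  read x, top #: go to q0, push BB# → (q0, yxxyyxxyy, BB#)
  read y, top B: go to q2, push BB → (q2, xxyyxxyy, BBB#)
  read x, top B: go to q2, push XX → (q2, xyyxxyy, XXBB#)
  read x, top X: go to q0, push ε → (q0, yyxxyy, XBB#)
  ε-move, top X: go to q1, push B → (q1, yyxxyy, BBB#)
  read y, top B: go to q0, push BB → (q0, yxxyy, BBBB#)
  read y, top B: go to q2, push BB → (q2, xxyy, BBBBB#)
  read x, top B: go to q2, push XX → (q2, xyy, XXBBBB#)
  read x, top X: go to q0, push ε → (q0, yy, XBBBB#)
  ε-move, top X: go to q1, push B → (q1, yy, BBBBB#)
  read y, top B: go to q0, push BB → (q0, y, BBBBBB#)
  read y, top B: go to q2, push BB → (q2, ε, BBBBBBB#)
All input consumed; M is in state q2.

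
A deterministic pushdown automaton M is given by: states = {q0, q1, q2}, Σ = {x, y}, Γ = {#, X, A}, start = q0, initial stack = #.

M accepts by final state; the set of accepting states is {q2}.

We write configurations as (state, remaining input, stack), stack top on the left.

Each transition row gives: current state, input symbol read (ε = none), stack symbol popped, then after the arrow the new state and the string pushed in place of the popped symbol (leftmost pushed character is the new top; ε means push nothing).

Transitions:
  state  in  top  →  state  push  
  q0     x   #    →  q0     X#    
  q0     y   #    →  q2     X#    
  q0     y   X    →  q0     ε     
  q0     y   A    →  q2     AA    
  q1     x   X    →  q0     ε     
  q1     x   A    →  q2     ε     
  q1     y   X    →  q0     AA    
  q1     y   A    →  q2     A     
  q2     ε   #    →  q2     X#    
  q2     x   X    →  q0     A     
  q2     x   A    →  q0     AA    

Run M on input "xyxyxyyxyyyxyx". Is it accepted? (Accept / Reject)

(q0, xyxyxyyxyyyxyx, #)
  read x, top #: go to q0, push X# → (q0, yxyxyyxyyyxyx, X#)
  read y, top X: go to q0, push ε → (q0, xyxyyxyyyxyx, #)
  read x, top #: go to q0, push X# → (q0, yxyyxyyyxyx, X#)
  read y, top X: go to q0, push ε → (q0, xyyxyyyxyx, #)
  read x, top #: go to q0, push X# → (q0, yyxyyyxyx, X#)
  read y, top X: go to q0, push ε → (q0, yxyyyxyx, #)
  read y, top #: go to q2, push X# → (q2, xyyyxyx, X#)
  read x, top X: go to q0, push A → (q0, yyyxyx, A#)
  read y, top A: go to q2, push AA → (q2, yyxyx, AA#)
No transition applies at (q2, yyxyx, AA#); input not fully consumed.

Reject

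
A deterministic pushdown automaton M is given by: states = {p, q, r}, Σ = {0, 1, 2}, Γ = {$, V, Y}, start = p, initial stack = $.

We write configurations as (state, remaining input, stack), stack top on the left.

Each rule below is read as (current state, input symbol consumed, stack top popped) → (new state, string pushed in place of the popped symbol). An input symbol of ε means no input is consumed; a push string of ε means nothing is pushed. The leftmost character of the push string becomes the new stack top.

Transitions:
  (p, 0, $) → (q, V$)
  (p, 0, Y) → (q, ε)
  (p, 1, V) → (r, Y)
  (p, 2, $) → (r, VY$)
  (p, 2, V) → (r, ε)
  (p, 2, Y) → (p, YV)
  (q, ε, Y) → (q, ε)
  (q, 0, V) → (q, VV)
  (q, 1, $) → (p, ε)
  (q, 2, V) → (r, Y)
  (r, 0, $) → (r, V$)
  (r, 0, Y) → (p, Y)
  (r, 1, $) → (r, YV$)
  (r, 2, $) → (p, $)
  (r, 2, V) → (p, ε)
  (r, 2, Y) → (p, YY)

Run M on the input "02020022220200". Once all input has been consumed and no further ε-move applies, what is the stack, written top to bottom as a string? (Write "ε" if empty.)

VYV$

(p, 02020022220200, $)
  read 0, top $: go to q, push V$ → (q, 2020022220200, V$)
  read 2, top V: go to r, push Y → (r, 020022220200, Y$)
  read 0, top Y: go to p, push Y → (p, 20022220200, Y$)
  read 2, top Y: go to p, push YV → (p, 0022220200, YV$)
  read 0, top Y: go to q, push ε → (q, 022220200, V$)
  read 0, top V: go to q, push VV → (q, 22220200, VV$)
  read 2, top V: go to r, push Y → (r, 2220200, YV$)
  read 2, top Y: go to p, push YY → (p, 220200, YYV$)
  read 2, top Y: go to p, push YV → (p, 20200, YVYV$)
  read 2, top Y: go to p, push YV → (p, 0200, YVVYV$)
  read 0, top Y: go to q, push ε → (q, 200, VVYV$)
  read 2, top V: go to r, push Y → (r, 00, YVYV$)
  read 0, top Y: go to p, push Y → (p, 0, YVYV$)
  read 0, top Y: go to q, push ε → (q, ε, VYV$)
All input consumed in state q with stack VYV$.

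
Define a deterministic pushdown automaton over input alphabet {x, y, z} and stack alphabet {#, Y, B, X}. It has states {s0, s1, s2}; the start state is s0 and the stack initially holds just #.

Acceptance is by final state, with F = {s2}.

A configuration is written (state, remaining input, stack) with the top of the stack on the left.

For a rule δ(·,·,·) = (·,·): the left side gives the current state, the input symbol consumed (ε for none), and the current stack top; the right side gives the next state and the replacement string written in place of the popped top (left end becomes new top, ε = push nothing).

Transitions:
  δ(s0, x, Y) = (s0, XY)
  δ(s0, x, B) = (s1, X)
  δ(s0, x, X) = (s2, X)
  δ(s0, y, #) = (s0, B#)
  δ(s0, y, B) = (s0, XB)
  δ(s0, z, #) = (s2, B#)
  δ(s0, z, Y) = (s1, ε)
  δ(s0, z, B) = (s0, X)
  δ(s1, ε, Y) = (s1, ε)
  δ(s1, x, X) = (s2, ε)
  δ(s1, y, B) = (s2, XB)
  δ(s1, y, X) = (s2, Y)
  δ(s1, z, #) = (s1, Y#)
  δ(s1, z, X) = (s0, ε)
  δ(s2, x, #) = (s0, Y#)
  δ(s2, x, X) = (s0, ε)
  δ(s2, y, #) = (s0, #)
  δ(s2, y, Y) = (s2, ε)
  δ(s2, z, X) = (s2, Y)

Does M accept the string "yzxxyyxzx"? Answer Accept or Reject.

Reject

(s0, yzxxyyxzx, #) ⊢ (s0, zxxyyxzx, B#) ⊢ (s0, xxyyxzx, X#) ⊢ (s2, xyyxzx, X#) ⊢ (s0, yyxzx, #) ⊢ (s0, yxzx, B#) ⊢ (s0, xzx, XB#) ⊢ (s2, zx, XB#) ⊢ (s2, x, YB#)
No transition applies at (s2, x, YB#); input not fully consumed.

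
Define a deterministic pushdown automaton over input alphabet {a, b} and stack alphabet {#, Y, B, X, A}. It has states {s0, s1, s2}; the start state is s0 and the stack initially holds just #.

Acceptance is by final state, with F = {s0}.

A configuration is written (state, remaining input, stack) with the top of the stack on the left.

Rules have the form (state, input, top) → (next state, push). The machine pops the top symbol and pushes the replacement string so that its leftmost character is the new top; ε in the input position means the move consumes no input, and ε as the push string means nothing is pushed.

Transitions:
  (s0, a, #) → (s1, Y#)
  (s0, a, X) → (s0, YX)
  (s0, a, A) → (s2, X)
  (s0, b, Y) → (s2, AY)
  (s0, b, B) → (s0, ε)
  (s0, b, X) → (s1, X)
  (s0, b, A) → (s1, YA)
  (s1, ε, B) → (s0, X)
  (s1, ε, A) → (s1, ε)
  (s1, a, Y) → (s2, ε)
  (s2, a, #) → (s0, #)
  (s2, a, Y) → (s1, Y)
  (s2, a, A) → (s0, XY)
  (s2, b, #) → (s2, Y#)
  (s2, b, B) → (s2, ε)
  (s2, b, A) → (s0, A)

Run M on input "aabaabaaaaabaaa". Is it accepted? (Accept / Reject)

Accept

(s0, aabaabaaaaabaaa, #) ⊢ (s1, abaabaaaaabaaa, Y#) ⊢ (s2, baabaaaaabaaa, #) ⊢ (s2, aabaaaaabaaa, Y#) ⊢ (s1, abaaaaabaaa, Y#) ⊢ (s2, baaaaabaaa, #) ⊢ (s2, aaaaabaaa, Y#) ⊢ (s1, aaaabaaa, Y#) ⊢ (s2, aaabaaa, #) ⊢ (s0, aabaaa, #) ⊢ (s1, abaaa, Y#) ⊢ (s2, baaa, #) ⊢ (s2, aaa, Y#) ⊢ (s1, aa, Y#) ⊢ (s2, a, #) ⊢ (s0, ε, #)
All input consumed; state s0 ∈ F.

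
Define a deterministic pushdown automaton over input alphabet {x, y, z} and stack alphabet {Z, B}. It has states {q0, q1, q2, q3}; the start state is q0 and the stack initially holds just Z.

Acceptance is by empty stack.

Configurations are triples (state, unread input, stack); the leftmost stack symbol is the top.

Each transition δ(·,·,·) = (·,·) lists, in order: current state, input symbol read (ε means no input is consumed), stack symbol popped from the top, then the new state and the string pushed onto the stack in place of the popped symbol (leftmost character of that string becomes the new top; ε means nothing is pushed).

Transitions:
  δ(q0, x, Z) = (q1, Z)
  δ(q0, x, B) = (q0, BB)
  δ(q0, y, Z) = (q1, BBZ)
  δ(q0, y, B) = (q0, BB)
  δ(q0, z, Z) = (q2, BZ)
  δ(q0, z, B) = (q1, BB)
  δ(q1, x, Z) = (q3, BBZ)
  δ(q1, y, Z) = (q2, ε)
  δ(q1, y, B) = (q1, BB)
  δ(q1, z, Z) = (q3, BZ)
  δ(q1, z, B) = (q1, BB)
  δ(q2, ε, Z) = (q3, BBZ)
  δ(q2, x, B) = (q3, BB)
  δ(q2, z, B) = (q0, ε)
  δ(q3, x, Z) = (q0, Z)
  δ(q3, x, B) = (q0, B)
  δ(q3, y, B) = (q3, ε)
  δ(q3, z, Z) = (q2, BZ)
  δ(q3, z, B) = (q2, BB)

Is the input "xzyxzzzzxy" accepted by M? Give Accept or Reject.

Accept

(q0, xzyxzzzzxy, Z)
  read x, top Z: go to q1, push Z → (q1, zyxzzzzxy, Z)
  read z, top Z: go to q3, push BZ → (q3, yxzzzzxy, BZ)
  read y, top B: go to q3, push ε → (q3, xzzzzxy, Z)
  read x, top Z: go to q0, push Z → (q0, zzzzxy, Z)
  read z, top Z: go to q2, push BZ → (q2, zzzxy, BZ)
  read z, top B: go to q0, push ε → (q0, zzxy, Z)
  read z, top Z: go to q2, push BZ → (q2, zxy, BZ)
  read z, top B: go to q0, push ε → (q0, xy, Z)
  read x, top Z: go to q1, push Z → (q1, y, Z)
  read y, top Z: go to q2, push ε → (q2, ε, ε)
All input consumed and the stack is empty.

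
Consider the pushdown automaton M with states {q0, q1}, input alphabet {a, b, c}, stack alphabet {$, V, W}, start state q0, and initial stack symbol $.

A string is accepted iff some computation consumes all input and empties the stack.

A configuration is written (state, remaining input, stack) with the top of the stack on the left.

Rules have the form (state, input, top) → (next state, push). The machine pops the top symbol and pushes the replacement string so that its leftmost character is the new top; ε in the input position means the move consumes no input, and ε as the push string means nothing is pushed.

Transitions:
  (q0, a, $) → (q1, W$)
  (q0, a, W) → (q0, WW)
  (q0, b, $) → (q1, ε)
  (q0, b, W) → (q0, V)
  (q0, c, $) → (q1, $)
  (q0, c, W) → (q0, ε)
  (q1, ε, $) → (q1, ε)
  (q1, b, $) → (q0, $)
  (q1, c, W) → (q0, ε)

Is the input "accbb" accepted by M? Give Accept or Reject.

Accept

One accepting computation: (q0, accbb, $) ⊢ (q1, ccbb, W$) ⊢ (q0, cbb, $) ⊢ (q1, bb, $) ⊢ (q0, b, $) ⊢ (q1, ε, ε)
All input consumed and the stack is empty.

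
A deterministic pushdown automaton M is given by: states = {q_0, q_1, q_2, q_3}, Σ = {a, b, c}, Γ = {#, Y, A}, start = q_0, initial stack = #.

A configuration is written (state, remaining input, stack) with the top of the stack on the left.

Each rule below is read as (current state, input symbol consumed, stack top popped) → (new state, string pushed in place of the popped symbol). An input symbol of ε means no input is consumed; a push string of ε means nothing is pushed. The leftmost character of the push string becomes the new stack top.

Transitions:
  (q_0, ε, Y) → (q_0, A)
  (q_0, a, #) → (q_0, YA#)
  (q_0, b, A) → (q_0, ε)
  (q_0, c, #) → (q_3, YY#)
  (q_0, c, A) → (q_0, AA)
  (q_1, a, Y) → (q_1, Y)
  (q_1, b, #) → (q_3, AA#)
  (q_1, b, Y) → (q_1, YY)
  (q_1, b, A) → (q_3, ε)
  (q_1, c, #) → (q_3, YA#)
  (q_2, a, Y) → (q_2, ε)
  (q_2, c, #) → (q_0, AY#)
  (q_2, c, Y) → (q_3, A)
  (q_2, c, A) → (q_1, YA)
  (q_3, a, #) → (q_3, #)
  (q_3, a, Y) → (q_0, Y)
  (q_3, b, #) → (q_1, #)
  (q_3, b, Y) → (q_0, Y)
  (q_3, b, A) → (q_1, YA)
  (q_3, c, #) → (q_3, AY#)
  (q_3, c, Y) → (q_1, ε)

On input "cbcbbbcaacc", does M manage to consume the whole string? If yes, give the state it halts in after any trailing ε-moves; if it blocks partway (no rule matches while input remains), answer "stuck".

(q_0, cbcbbbcaacc, #)
  read c, top #: go to q_3, push YY# → (q_3, bcbbbcaacc, YY#)
  read b, top Y: go to q_0, push Y → (q_0, cbbbcaacc, YY#)
  ε-move, top Y: go to q_0, push A → (q_0, cbbbcaacc, AY#)
  read c, top A: go to q_0, push AA → (q_0, bbbcaacc, AAY#)
  read b, top A: go to q_0, push ε → (q_0, bbcaacc, AY#)
  read b, top A: go to q_0, push ε → (q_0, bcaacc, Y#)
  ε-move, top Y: go to q_0, push A → (q_0, bcaacc, A#)
  read b, top A: go to q_0, push ε → (q_0, caacc, #)
  read c, top #: go to q_3, push YY# → (q_3, aacc, YY#)
  read a, top Y: go to q_0, push Y → (q_0, acc, YY#)
  ε-move, top Y: go to q_0, push A → (q_0, acc, AY#)
No transition for (q_0, a, top A); M blocks with input acc remaining.

stuck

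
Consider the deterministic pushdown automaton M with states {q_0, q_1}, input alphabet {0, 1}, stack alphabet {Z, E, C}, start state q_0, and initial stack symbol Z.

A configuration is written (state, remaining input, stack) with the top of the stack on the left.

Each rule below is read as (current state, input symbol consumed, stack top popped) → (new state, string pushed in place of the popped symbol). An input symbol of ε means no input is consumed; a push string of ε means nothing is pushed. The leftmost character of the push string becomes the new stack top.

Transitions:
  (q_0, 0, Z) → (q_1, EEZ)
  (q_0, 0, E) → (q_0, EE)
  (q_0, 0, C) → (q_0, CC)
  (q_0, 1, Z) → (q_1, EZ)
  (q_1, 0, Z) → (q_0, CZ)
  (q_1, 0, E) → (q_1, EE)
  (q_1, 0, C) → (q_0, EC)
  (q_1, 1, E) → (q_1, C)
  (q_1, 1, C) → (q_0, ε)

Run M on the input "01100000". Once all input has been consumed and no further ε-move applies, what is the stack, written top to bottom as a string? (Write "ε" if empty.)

EEEEEEZ

(q_0, 01100000, Z) ⊢ (q_1, 1100000, EEZ) ⊢ (q_1, 100000, CEZ) ⊢ (q_0, 00000, EZ) ⊢ (q_0, 0000, EEZ) ⊢ (q_0, 000, EEEZ) ⊢ (q_0, 00, EEEEZ) ⊢ (q_0, 0, EEEEEZ) ⊢ (q_0, ε, EEEEEEZ)
All input consumed in state q_0 with stack EEEEEEZ.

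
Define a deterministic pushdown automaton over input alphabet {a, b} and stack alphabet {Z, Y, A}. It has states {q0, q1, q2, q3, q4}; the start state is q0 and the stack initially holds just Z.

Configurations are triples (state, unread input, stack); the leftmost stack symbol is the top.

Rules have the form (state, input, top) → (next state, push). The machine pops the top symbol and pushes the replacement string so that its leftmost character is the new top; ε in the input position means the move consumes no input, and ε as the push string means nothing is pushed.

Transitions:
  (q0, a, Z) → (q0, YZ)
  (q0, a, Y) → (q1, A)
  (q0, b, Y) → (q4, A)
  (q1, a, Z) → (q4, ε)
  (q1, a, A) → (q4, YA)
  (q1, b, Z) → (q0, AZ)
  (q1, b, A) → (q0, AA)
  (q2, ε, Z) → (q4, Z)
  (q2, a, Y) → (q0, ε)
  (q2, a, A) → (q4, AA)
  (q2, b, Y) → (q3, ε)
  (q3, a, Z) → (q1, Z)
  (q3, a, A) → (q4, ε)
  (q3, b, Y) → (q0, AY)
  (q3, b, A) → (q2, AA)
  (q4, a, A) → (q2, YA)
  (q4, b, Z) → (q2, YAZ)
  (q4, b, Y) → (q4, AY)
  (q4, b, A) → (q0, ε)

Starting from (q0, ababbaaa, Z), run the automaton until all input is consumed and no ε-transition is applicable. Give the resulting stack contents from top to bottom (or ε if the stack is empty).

AAAZ

(q0, ababbaaa, Z)
  read a, top Z: go to q0, push YZ → (q0, babbaaa, YZ)
  read b, top Y: go to q4, push A → (q4, abbaaa, AZ)
  read a, top A: go to q2, push YA → (q2, bbaaa, YAZ)
  read b, top Y: go to q3, push ε → (q3, baaa, AZ)
  read b, top A: go to q2, push AA → (q2, aaa, AAZ)
  read a, top A: go to q4, push AA → (q4, aa, AAAZ)
  read a, top A: go to q2, push YA → (q2, a, YAAAZ)
  read a, top Y: go to q0, push ε → (q0, ε, AAAZ)
All input consumed in state q0 with stack AAAZ.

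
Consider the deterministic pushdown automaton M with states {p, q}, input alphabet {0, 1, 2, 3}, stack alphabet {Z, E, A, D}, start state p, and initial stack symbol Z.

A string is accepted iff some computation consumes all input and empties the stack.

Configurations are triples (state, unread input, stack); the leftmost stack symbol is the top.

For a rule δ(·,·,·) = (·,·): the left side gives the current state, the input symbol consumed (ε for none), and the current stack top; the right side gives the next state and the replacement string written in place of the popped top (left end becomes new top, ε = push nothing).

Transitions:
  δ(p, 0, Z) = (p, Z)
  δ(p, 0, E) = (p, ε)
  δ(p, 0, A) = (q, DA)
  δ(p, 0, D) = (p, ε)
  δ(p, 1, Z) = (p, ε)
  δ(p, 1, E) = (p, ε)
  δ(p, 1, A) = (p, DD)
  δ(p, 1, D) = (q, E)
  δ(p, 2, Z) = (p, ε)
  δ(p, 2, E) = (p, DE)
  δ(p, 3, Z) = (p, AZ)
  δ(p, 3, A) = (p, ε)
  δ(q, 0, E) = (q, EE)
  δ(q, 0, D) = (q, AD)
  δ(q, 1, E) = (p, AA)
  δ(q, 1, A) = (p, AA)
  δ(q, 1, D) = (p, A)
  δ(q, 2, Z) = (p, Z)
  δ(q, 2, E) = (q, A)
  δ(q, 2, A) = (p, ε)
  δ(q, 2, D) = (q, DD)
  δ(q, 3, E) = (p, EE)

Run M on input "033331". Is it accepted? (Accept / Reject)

(p, 033331, Z) ⊢ (p, 33331, Z) ⊢ (p, 3331, AZ) ⊢ (p, 331, Z) ⊢ (p, 31, AZ) ⊢ (p, 1, Z) ⊢ (p, ε, ε)
All input consumed and the stack is empty.

Accept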